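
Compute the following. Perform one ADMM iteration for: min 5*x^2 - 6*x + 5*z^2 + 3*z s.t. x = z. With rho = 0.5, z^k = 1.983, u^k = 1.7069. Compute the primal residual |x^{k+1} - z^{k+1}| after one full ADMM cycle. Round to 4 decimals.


ADMM iteration with rho = 0.5, z^k = 1.983, u^k = 1.7069
Step 1: x-update.
Minimize 5*x^2 - 6*x + (0.5/2)*(x - 1.983 + 1.7069)^2
FOC: (2*5 + 0.5)*x = 6 + 0.5*(1.983 - 1.7069)
x^{k+1} = 0.5846
Step 2: z-update.
Minimize 5*z^2 + 3*z + (0.5/2)*(0.5846 - z + 1.7069)^2
FOC: (2*5 + 0.5)*z = -3 + 0.5*(0.5846 + 1.7069)
z^{k+1} = -0.1766
Step 3: u-update.
u^{k+1} = 1.7069 + 0.5846 + 0.1766 = 2.4681
Step 4: Primal residual = |0.5846 + 0.1766| = 0.7612


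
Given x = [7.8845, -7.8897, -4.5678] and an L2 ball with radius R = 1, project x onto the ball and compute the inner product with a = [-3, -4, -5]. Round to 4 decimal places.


Step 1: Compute ||x|| (intermediates to 6 decimals).
||x|| = sqrt(7.8845^2 + (-7.8897)^2 + (-4.5678)^2) = 12.053112
Step 2: Project.
Since ||x|| > R, scale = R/||x|| = 1/12.053112 = 0.082966, proj(x) = scale * x
proj(x) = [0.654145, -0.654577, -0.378972]
Step 3: Dot product.
a^T * proj(x) = -3*0.654145 - 4*(-0.654577) - 5*(-0.378972) = 2.5507


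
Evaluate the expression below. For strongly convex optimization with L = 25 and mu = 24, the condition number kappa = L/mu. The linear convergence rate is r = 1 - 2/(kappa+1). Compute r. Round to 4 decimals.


Step 1: Compute the condition number.
kappa = L/mu = 25/24 = 1.0417
Step 2: Compute the convergence rate.
r = 1 - 2/(kappa + 1) = 1 - 2*mu/(L + mu) = (L - mu)/(L + mu) = 1/49 = 0.0204


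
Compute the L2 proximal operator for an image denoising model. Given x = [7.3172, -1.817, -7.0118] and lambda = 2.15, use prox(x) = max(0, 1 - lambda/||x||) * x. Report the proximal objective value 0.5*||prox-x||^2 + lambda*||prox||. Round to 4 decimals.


Step 1: Compute ||x||.
||x|| = 10.296
Step 2: Compute scaling factor.
scale = max(0, 1 - 2.15/10.296) = 0.7912
Step 3: prox(x) = [5.7892, -1.4376, -5.5476]
||prox(x)|| = 8.146
Step 4: Proximal objective.
0.5*||prox-x||^2 = 2.3113
lambda*||prox|| = 17.5139
Total = 19.8252


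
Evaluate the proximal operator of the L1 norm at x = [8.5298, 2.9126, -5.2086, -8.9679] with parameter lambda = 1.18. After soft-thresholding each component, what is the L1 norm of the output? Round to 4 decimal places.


Soft-thresholding with lambda = 1.18:
prox(8.5298) = sign(8.5298)*max(|8.5298| - 1.18, 0) = 7.3498
prox(2.9126) = sign(2.9126)*max(|2.9126| - 1.18, 0) = 1.7326
prox(-5.2086) = sign(-5.2086)*max(|-5.2086| - 1.18, 0) = -4.0286
prox(-8.9679) = sign(-8.9679)*max(|-8.9679| - 1.18, 0) = -7.7879
prox(x) = [7.3498, 1.7326, -4.0286, -7.7879]
||prox(x)||_1 = 7.3498 + 1.7326 + 4.0286 + 7.7879 = 20.8989


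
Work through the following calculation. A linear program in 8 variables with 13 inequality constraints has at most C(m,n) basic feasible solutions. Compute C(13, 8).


Each vertex corresponds to some choice of n active constraints out of m, so the number of vertices is at most C(m, n) = m! / (n!(m-n)!).
m = 13, n = 8
Numerator: 13 * 12 * 11 * 10 * 9 * 8 * 7 * 6
Denominator: 8! = 40320
C(13, 8) = 1287


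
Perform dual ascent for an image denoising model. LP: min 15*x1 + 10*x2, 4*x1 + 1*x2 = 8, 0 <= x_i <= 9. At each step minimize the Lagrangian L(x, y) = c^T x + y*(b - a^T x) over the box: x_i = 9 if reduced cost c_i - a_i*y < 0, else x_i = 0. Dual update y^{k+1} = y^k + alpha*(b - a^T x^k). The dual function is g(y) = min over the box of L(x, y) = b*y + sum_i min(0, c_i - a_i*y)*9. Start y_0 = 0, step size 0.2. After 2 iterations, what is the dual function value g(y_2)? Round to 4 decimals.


Dual ascent for LP: min 15*x1 + 10*x2, 4*x1 + 1*x2 = 8, 0 <= x_i <= 9
Step 1: y^k = 0.0, reduced costs: (15.0, 10.0)
  x^k = (0.0, 0.0), subgradient = b - a^T x = 8.0
  y^{k+1} = 0.0 + 0.2*8.0 = 1.6
Step 2: y^k = 1.6, reduced costs: (8.6, 8.4)
  x^k = (0.0, 0.0), subgradient = b - a^T x = 8.0
  y^{k+1} = 1.6 + 0.2*8.0 = 3.2
Dual objective at y_2 = 3.2: reduced costs (2.2, 6.8), box minimizer x = (0.0, 0.0)
g(y_2) = b*y + (c1 - a1*y)*x1 + (c2 - a2*y)*x2 = 8*3.2 + 2.2*0.0 + 6.8*0.0 = 25.6 + 0.0 + 0.0 = 25.6


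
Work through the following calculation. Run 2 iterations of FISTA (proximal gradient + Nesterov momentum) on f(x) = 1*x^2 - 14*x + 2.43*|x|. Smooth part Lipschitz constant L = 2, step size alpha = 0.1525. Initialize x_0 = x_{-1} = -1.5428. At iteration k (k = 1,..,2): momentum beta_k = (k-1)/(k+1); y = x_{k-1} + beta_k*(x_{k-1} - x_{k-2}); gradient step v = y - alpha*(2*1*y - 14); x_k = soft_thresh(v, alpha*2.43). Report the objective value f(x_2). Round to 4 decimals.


FISTA on f(x) = 1*x^2 - 14*x + 2.43*|x|
L = 2, alpha = 0.1525
Iteration 1: beta = 0.0, y = -1.5428 + 0.0*(-1.5428 + 1.5428) = -1.5428
  grad(y) = -17.0856, v = y - alpha*grad = 1.0628
  prox(v) = soft_thresh(1.0628, 0.3706) = 0.6922
Iteration 2: beta = 0.3333, y = 0.6922 + 0.3333*(0.6922 + 1.5428) = 1.4372
  grad(y) = -11.1257, v = y - alpha*grad = 3.1338
  prox(v) = soft_thresh(3.1338, 0.3706) = 2.7633
f(x_2) = 1*2.7633^2 - 14*2.7633 + 2.43*|2.7633| = -24.3353


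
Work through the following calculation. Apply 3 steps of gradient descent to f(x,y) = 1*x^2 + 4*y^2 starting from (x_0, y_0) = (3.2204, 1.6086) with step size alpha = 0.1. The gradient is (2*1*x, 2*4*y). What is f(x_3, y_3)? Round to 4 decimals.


Gradient descent on f(x,y) = 1*x^2 + 4*y^2.
Starting point: (3.2204, 1.6086), alpha = 0.1
Step 1: grad_x = 2*1*3.2204 = 6.4408, grad_y = 2*4*1.6086 = 12.8688
  x_1 = 3.2204 - 0.1*6.4408 = 2.5763
  y_1 = 1.6086 - 0.1*12.8688 = 0.3217
Step 2: grad_x = 2*1*2.5763 = 5.1526, grad_y = 2*4*0.3217 = 2.5738
  x_2 = 2.5763 - 0.1*5.1526 = 2.0611
  y_2 = 0.3217 - 0.1*2.5738 = 0.0643
Step 3: grad_x = 2*1*2.0611 = 4.1221, grad_y = 2*4*0.0643 = 0.5148
  x_3 = 2.0611 - 0.1*4.1221 = 1.6488
  y_3 = 0.0643 - 0.1*0.5148 = 0.0129
f(1.6488, 0.0129) = 1*1.6488^2 + 4*0.0129^2 = 2.7194


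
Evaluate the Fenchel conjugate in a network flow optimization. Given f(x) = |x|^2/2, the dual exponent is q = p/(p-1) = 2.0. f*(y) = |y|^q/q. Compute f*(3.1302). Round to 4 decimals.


The conjugate exponent q satisfies 1/p + 1/q = 1.
p = 2, so q = 2/(2 - 1) = 2.0
|y|^q = 3.1302^2.0 = 9.7982
f*(3.1302) = 9.7982 / 2.0 = 4.8991


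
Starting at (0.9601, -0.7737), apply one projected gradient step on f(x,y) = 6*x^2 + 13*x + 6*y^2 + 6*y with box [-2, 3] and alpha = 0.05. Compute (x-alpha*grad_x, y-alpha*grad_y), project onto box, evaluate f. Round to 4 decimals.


Step 1: Compute gradient at (0.9601, -0.7737).
grad_x = 2*6*0.9601 + 13 = 24.5212
grad_y = 2*6*-0.7737 + 6 = -3.2844
Step 2: Gradient step.
x_raw = 0.9601 - 0.05*24.5212 = -0.266
y_raw = -0.7737 - 0.05*-3.2844 = -0.6095
Step 3: Project onto [-2, 3].
x_proj = clip(-0.266) = -0.266
y_proj = clip(-0.6095) = -0.6095
Step 4: Evaluate f.
f(-0.266, -0.6095) = -4.4612


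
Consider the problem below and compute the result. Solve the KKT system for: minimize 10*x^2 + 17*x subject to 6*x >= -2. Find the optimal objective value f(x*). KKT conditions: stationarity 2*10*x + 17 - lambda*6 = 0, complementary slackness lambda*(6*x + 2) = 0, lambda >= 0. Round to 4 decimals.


Step 1: Try lambda = 0 (constraint inactive).
x_unc = -17/(2*10) = -0.85
Check: 6*-0.85 = -5.1 < -2 -- violated!
Step 2: Constraint must be active: 6*x = -2
x* = -2/6 = -1/3 = -0.3333 (rounded; the exact value -1/3 is used below)
lambda = (2*10*(-1/3) + 17)/6 = 1.7222
Step 3: Compute optimal value.
f(x*) = 10*(-1/3)^2 + 17*(-1/3) = -4.5556


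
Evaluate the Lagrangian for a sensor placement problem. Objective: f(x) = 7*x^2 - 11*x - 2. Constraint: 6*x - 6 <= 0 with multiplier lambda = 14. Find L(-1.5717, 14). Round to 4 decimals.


Step 1: Evaluate f(x).
f(-1.5717) = 7*(-1.5717)^2 - 11*(-1.5717) - 2 = 32.5804
Step 2: Evaluate g(x).
g(-1.5717) = 6*-1.5717 - 6 = -15.4302
Step 3: Compute Lagrangian.
L = 32.5804 + 14*-15.4302 = -183.4424


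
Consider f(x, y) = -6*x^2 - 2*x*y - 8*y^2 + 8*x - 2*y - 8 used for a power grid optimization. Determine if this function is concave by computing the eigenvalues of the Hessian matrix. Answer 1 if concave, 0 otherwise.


The Hessian of f(x,y) = -6*x^2 - 2*x*y - 8*y^2 + 8*x - 2*y - 8 is:
H = [[-12, -2], [-2, -16]]
Trace = -12 - 16 = -28
Determinant = -12*-16 - (-2)^2 = 188
Discriminant = (-28)^2 - 4*188 = 32.0
Eigenvalues: lambda_1 = -16.8284, lambda_2 = -11.1716
The function is concave.

1


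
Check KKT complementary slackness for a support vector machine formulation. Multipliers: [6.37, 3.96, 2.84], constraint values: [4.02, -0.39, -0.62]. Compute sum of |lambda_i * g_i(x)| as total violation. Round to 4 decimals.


KKT complementary slackness check:
lambda_1 * g_1 = 6.37 * 4.02 = 25.6074
lambda_2 * g_2 = 3.96 * -0.39 = -1.5444
lambda_3 * g_3 = 2.84 * -0.62 = -1.7608
Total violation = 25.6074 + 1.5444 + 1.7608 = 28.9126


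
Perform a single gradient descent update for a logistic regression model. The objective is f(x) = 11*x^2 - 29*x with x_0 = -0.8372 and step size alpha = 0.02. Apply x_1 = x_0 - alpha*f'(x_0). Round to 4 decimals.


We compute the gradient at x_0 and apply the update.
f'(x) = 22*x - 29
f'(-0.8372) = 22*-0.8372 - 29 = -47.4184
x_1 = -0.8372 - 0.02*-47.4184 = 0.1112


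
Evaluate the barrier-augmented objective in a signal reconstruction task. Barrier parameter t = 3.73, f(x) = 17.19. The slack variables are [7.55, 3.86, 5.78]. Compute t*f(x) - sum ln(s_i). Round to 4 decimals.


Step 1: Compute log-barrier.
ln values: [2.0215, 1.3507, 1.7544]
phi = -(2.0215 + 1.3507 + 1.7544) = -5.1266
Step 2: Compute augmented objective.
t*f(x) = 3.73*17.19 = 64.1187
Total = 64.1187 - 5.1266 = 58.9921


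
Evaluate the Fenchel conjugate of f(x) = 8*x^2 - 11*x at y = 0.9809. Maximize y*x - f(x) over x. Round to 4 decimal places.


f*(y) = sup_x {y*x - a*x^2 - b*x} = sup_x {(y-b)*x - a*x^2}
FOC: (y - b) - 2a*x = 0 => x* = (y - b)/(2a)
x* = (0.9809 + 11)/(2*8) = 0.7488
f*(0.9809) = (y-b)^2/(4a) = (0.9809 + 11)^2/(4*8)
= 143.542/32 = 4.4857


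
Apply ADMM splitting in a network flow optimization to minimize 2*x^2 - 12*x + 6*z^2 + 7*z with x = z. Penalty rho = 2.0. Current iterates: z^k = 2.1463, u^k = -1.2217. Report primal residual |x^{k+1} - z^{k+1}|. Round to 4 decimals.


ADMM iteration with rho = 2.0, z^k = 2.1463, u^k = -1.2217
Step 1: x-update.
Minimize 2*x^2 - 12*x + (2.0/2)*(x - 2.1463 - 1.2217)^2
FOC: (2*2 + 2.0)*x = 12 + 2.0*(2.1463 + 1.2217)
x^{k+1} = 3.1227
Step 2: z-update.
Minimize 6*z^2 + 7*z + (2.0/2)*(3.1227 - z - 1.2217)^2
FOC: (2*6 + 2.0)*z = -7 + 2.0*(3.1227 - 1.2217)
z^{k+1} = -0.2284
Step 3: u-update.
u^{k+1} = -1.2217 + 3.1227 + 0.2284 = 2.1294
Step 4: Primal residual = |3.1227 + 0.2284| = 3.3511


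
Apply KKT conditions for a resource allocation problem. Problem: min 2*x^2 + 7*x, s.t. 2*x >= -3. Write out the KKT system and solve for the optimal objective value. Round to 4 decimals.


Step 1: Try lambda = 0 (constraint inactive).
x_unc = -7/(2*2) = -1.75
Check: 2*-1.75 = -3.5 < -3 -- violated!
Step 2: Constraint must be active: 2*x = -3
x* = -3/2 = -1.5
lambda = (2*2*(-1.5) + 7)/2 = 0.5
Step 3: Compute optimal value.
f(x*) = 2*(-1.5)^2 + 7*(-1.5) = -6.0


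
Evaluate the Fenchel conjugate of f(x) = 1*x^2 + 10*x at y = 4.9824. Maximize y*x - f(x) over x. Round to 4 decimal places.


f*(y) = sup_x {y*x - a*x^2 - b*x} = sup_x {(y-b)*x - a*x^2}
FOC: (y - b) - 2a*x = 0 => x* = (y - b)/(2a)
x* = (4.9824 - 10)/(2*1) = -2.5088
f*(4.9824) = (y-b)^2/(4a) = (4.9824 - 10)^2/(4*1)
= 25.1763/4 = 6.2941


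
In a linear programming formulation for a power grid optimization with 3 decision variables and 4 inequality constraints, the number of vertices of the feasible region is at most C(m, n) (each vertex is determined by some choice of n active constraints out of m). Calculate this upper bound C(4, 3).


Each vertex corresponds to some choice of n active constraints out of m, so the number of vertices is at most C(m, n) = m! / (n!(m-n)!).
m = 4, n = 3
Numerator: 4 * 3 * 2
Denominator: 3! = 6
C(4, 3) = 4


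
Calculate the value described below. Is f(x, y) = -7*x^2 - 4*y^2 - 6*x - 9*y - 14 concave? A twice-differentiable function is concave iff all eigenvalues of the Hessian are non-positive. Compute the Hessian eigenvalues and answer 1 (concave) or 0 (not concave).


The Hessian of f(x,y) = -7*x^2 - 4*y^2 - 6*x - 9*y - 14 is:
H = [[-14, 0], [0, -8]]
Trace = -14 - 8 = -22
Determinant = -14*-8 - (0)^2 = 112
Discriminant = (-22)^2 - 4*112 = 36.0
Eigenvalues: lambda_1 = -14.0, lambda_2 = -8.0
The function is concave.

1


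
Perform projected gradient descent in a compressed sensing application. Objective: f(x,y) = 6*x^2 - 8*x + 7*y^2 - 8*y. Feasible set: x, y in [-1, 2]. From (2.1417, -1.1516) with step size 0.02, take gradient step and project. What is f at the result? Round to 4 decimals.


Step 1: Compute gradient at (2.1417, -1.1516).
grad_x = 2*6*2.1417 - 8 = 17.7004
grad_y = 2*7*-1.1516 - 8 = -24.1224
Step 2: Gradient step.
x_raw = 2.1417 - 0.02*17.7004 = 1.7877
y_raw = -1.1516 - 0.02*-24.1224 = -0.6692
Step 3: Project onto [-1, 2].
x_proj = clip(1.7877) = 1.7877
y_proj = clip(-0.6692) = -0.6692
Step 4: Evaluate f.
f(1.7877, -0.6692) = 13.3611


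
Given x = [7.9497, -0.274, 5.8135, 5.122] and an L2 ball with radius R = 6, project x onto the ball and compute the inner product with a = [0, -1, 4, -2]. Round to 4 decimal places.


Step 1: Compute ||x|| (intermediates to 6 decimals).
||x|| = sqrt(7.9497^2 + (-0.274)^2 + 5.8135^2 + 5.122^2) = 11.104255
Step 2: Project.
Since ||x|| > R, scale = R/||x|| = 6/11.104255 = 0.540333, proj(x) = scale * x
proj(x) = [4.295485, -0.148051, 3.141226, 2.767586]
Step 3: Dot product.
a^T * proj(x) = 0*4.295485 - 1*(-0.148051) + 4*3.141226 - 2*2.767586 = 7.1778


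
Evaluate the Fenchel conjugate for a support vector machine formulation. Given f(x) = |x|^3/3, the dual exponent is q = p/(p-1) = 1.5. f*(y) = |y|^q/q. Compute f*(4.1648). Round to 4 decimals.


The conjugate exponent q satisfies 1/p + 1/q = 1.
p = 3, so q = 3/(3 - 1) = 1.5
|y|^q = 4.1648^1.5 = 8.4995
f*(4.1648) = 8.4995 / 1.5 = 5.6663


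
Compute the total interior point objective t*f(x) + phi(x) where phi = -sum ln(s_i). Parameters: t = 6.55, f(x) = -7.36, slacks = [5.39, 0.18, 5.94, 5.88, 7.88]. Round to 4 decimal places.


Step 1: Compute log-barrier.
ln values: [1.6845, -1.7148, 1.7817, 1.7716, 2.0643]
phi = -(1.6845 - 1.7148 + 1.7817 + 1.7716 + 2.0643) = -5.5873
Step 2: Compute augmented objective.
t*f(x) = 6.55*-7.36 = -48.208
Total = -48.208 - 5.5873 = -53.7953


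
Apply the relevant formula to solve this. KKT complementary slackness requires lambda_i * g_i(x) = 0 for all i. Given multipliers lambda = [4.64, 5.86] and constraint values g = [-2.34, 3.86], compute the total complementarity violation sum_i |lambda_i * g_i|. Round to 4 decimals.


KKT complementary slackness check:
lambda_1 * g_1 = 4.64 * -2.34 = -10.8576
lambda_2 * g_2 = 5.86 * 3.86 = 22.6196
Total violation = 10.8576 + 22.6196 = 33.4772


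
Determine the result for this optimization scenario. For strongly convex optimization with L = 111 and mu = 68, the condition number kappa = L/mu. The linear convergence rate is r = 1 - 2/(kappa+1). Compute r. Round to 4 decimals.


Step 1: Compute the condition number.
kappa = L/mu = 111/68 = 1.6324
Step 2: Compute the convergence rate.
r = 1 - 2/(kappa + 1) = 1 - 2*mu/(L + mu) = (L - mu)/(L + mu) = 43/179 = 0.2402


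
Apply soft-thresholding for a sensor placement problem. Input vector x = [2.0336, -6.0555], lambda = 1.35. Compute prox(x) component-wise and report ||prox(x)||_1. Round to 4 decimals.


Soft-thresholding with lambda = 1.35:
prox(2.0336) = sign(2.0336)*max(|2.0336| - 1.35, 0) = 0.6836
prox(-6.0555) = sign(-6.0555)*max(|-6.0555| - 1.35, 0) = -4.7055
prox(x) = [0.6836, -4.7055]
||prox(x)||_1 = 0.6836 + 4.7055 = 5.3891


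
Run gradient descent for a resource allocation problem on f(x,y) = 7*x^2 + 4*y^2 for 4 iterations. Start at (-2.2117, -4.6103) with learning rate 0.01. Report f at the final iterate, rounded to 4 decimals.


Gradient descent on f(x,y) = 7*x^2 + 4*y^2.
Starting point: (-2.2117, -4.6103), alpha = 0.01
Step 1: grad_x = 2*7*-2.2117 = -30.9638, grad_y = 2*4*-4.6103 = -36.8824
  x_1 = -2.2117 - 0.01*-30.9638 = -1.9021
  y_1 = -4.6103 - 0.01*-36.8824 = -4.2415
Step 2: grad_x = 2*7*-1.9021 = -26.6289, grad_y = 2*4*-4.2415 = -33.9318
  x_2 = -1.9021 - 0.01*-26.6289 = -1.6358
  y_2 = -4.2415 - 0.01*-33.9318 = -3.9022
Step 3: grad_x = 2*7*-1.6358 = -22.9008, grad_y = 2*4*-3.9022 = -31.2173
  x_3 = -1.6358 - 0.01*-22.9008 = -1.4068
  y_3 = -3.9022 - 0.01*-31.2173 = -3.59
Step 4: grad_x = 2*7*-1.4068 = -19.6947, grad_y = 2*4*-3.59 = -28.7199
  x_4 = -1.4068 - 0.01*-19.6947 = -1.2098
  y_4 = -3.59 - 0.01*-28.7199 = -3.3028
f(-1.2098, -3.3028) = 7*(-1.2098)^2 + 4*(-3.3028)^2 = 53.8792


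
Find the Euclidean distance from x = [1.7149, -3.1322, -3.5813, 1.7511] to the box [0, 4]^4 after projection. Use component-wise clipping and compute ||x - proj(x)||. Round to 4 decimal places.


Project each component onto [0, 4].
clip(1.7149) = 1.7149, clip(-3.1322) = 0.0, clip(-3.5813) = 0.0, clip(1.7511) = 1.7511
Projection = [1.7149, 0.0, 0.0, 1.7511]
Squared diffs: [0.0, 9.8107, 12.8257, 0.0]
Distance = sqrt(22.6364) = 4.7578


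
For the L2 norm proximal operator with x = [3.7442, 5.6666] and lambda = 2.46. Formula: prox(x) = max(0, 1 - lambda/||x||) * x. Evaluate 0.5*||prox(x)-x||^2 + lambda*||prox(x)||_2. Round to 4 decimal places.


Step 1: Compute ||x||.
||x|| = 6.7919
Step 2: Compute scaling factor.
scale = max(0, 1 - 2.46/6.7919) = 0.6378
Step 3: prox(x) = [2.3881, 3.6142]
||prox(x)|| = 4.3319
Step 4: Proximal objective.
0.5*||prox-x||^2 = 3.0258
lambda*||prox|| = 10.6565
Total = 13.6822


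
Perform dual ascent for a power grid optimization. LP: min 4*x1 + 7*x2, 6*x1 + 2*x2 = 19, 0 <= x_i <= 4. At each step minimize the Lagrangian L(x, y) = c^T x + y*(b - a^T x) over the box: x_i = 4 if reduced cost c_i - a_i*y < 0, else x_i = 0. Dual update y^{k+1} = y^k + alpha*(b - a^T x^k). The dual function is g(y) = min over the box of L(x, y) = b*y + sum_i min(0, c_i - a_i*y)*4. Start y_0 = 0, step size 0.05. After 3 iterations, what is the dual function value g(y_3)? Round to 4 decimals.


Dual ascent for LP: min 4*x1 + 7*x2, 6*x1 + 2*x2 = 19, 0 <= x_i <= 4
Step 1: y^k = 0.0, reduced costs: (4.0, 7.0)
  x^k = (0.0, 0.0), subgradient = b - a^T x = 19.0
  y^{k+1} = 0.0 + 0.05*19.0 = 0.95
Step 2: y^k = 0.95, reduced costs: (-1.7, 5.1)
  x^k = (4.0, 0.0), subgradient = b - a^T x = -5.0
  y^{k+1} = 0.95 + 0.05*-5.0 = 0.7
Step 3: y^k = 0.7, reduced costs: (-0.2, 5.6)
  x^k = (4.0, 0.0), subgradient = b - a^T x = -5.0
  y^{k+1} = 0.7 + 0.05*-5.0 = 0.45
Dual objective at y_3 = 0.45: reduced costs (1.3, 6.1), box minimizer x = (0.0, 0.0)
g(y_3) = b*y + (c1 - a1*y)*x1 + (c2 - a2*y)*x2 = 19*0.45 + 1.3*0.0 + 6.1*0.0 = 8.55 + 0.0 + 0.0 = 8.55


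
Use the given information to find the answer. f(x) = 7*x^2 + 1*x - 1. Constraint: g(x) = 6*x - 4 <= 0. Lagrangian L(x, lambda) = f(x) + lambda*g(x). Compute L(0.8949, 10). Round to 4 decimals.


Step 1: Evaluate f(x).
f(0.8949) = 7*0.8949^2 + 1*0.8949 - 1 = 5.5008
Step 2: Evaluate g(x).
g(0.8949) = 6*0.8949 - 4 = 1.3694
Step 3: Compute Lagrangian.
L = 5.5008 + 10*1.3694 = 19.1948


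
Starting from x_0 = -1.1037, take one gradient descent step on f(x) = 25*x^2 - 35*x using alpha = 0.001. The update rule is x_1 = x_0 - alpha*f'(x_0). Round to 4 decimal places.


We compute the gradient at x_0 and apply the update.
f'(x) = 50*x - 35
f'(-1.1037) = 50*-1.1037 - 35 = -90.185
x_1 = -1.1037 - 0.001*-90.185 = -1.0135


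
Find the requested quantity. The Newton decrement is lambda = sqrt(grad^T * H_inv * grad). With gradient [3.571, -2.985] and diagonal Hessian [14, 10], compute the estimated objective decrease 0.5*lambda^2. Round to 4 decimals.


Step 1: H is diagonal, so H^(-1) * g = [0.2551, -0.2985].
Step 2: g^T H^(-1) g = sum_i g_i^2 / H_ii
  = (3.571)^2/14 + (-2.985)^2/10
  = 0.9109 + 0.891 = 1.8019
Step 3: Objective decrease = 0.5 * g^T H^(-1) g = 0.9009


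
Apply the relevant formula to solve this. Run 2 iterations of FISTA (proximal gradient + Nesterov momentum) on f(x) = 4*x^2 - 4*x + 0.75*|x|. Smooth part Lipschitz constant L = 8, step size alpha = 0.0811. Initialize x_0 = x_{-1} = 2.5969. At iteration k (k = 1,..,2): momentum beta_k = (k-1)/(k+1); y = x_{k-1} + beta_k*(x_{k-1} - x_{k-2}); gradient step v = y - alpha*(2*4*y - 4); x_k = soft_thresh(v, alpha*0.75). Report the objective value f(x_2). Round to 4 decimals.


FISTA on f(x) = 4*x^2 - 4*x + 0.75*|x|
L = 8, alpha = 0.0811
Iteration 1: beta = 0.0, y = 2.5969 + 0.0*(2.5969 - 2.5969) = 2.5969
  grad(y) = 16.7752, v = y - alpha*grad = 1.2364
  prox(v) = soft_thresh(1.2364, 0.0608) = 1.1756
Iteration 2: beta = 0.3333, y = 1.1756 + 0.3333*(1.1756 - 2.5969) = 0.7018
  grad(y) = 1.6147, v = y - alpha*grad = 0.5709
  prox(v) = soft_thresh(0.5709, 0.0608) = 0.5101
f(x_2) = 4*0.5101^2 - 4*0.5101 + 0.75*|0.5101| = -0.617


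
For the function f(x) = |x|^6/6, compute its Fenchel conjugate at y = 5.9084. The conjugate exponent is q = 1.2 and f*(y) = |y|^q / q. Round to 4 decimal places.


The conjugate exponent q satisfies 1/p + 1/q = 1.
p = 6, so q = 6/(6 - 1) = 1.2
|y|^q = 5.9084^1.2 = 8.4288
f*(5.9084) = 8.4288 / 1.2 = 7.024


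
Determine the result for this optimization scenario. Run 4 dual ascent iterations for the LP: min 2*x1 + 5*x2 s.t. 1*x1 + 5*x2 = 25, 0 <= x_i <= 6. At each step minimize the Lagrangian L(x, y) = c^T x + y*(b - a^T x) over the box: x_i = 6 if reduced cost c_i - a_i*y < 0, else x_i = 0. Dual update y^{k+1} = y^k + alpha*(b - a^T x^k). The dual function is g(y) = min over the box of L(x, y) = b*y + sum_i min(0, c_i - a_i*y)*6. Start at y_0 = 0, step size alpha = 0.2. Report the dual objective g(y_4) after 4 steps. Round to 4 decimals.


Dual ascent for LP: min 2*x1 + 5*x2, 1*x1 + 5*x2 = 25, 0 <= x_i <= 6
Step 1: y^k = 0.0, reduced costs: (2.0, 5.0)
  x^k = (0.0, 0.0), subgradient = b - a^T x = 25.0
  y^{k+1} = 0.0 + 0.2*25.0 = 5.0
Step 2: y^k = 5.0, reduced costs: (-3.0, -20.0)
  x^k = (6.0, 6.0), subgradient = b - a^T x = -11.0
  y^{k+1} = 5.0 + 0.2*-11.0 = 2.8
Step 3: y^k = 2.8, reduced costs: (-0.8, -9.0)
  x^k = (6.0, 6.0), subgradient = b - a^T x = -11.0
  y^{k+1} = 2.8 + 0.2*-11.0 = 0.6
Step 4: y^k = 0.6, reduced costs: (1.4, 2.0)
  x^k = (0.0, 0.0), subgradient = b - a^T x = 25.0
  y^{k+1} = 0.6 + 0.2*25.0 = 5.6
Dual objective at y_4 = 5.6: reduced costs (-3.6, -23.0), box minimizer x = (6.0, 6.0)
g(y_4) = b*y + (c1 - a1*y)*x1 + (c2 - a2*y)*x2 = 25*5.6 + (-3.6)*6.0 + (-23.0)*6.0 = 140.0 - 21.6 - 138.0 = -19.6


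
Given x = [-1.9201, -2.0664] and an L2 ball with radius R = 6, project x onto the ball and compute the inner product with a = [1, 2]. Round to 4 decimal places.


Step 1: Compute ||x|| (intermediates to 6 decimals).
||x|| = sqrt((-1.9201)^2 + (-2.0664)^2) = 2.820779
Step 2: Project.
Since ||x|| <= R, proj = x (no scaling needed).
proj(x) = [-1.9201, -2.0664]
Step 3: Dot product.
a^T * proj(x) = 1*(-1.9201) + 2*(-2.0664) = -6.0529


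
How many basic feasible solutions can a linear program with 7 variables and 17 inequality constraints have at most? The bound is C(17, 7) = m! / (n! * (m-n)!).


Each vertex corresponds to some choice of n active constraints out of m, so the number of vertices is at most C(m, n) = m! / (n!(m-n)!).
m = 17, n = 7
Numerator: 17 * 16 * 15 * 14 * 13 * 12 * 11
Denominator: 7! = 5040
C(17, 7) = 19448


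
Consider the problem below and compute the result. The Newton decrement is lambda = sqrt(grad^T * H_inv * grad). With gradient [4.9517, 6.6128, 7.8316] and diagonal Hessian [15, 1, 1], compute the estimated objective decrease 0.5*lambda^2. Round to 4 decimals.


Step 1: H is diagonal, so H^(-1) * g = [0.3301, 6.6128, 7.8316].
Step 2: g^T H^(-1) g = sum_i g_i^2 / H_ii
  = (4.9517)^2/15 + (6.6128)^2/1 + (7.8316)^2/1
  = 1.6346 + 43.7291 + 61.334 = 106.6977
Step 3: Objective decrease = 0.5 * g^T H^(-1) g = 53.3489


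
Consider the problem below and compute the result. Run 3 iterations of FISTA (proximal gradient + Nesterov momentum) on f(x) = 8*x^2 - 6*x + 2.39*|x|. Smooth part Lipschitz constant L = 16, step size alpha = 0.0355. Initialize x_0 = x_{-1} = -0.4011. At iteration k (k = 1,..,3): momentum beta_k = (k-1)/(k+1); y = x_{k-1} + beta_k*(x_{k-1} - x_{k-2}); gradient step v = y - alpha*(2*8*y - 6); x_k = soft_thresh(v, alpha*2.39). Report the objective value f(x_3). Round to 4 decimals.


FISTA on f(x) = 8*x^2 - 6*x + 2.39*|x|
L = 16, alpha = 0.0355
Iteration 1: beta = 0.0, y = -0.4011 + 0.0*(-0.4011 + 0.4011) = -0.4011
  grad(y) = -12.4176, v = y - alpha*grad = 0.0397
  prox(v) = soft_thresh(0.0397, 0.0848) = 0.0
Iteration 2: beta = 0.3333, y = 0.0 + 0.3333*(0.0 + 0.4011) = 0.1337
  grad(y) = -3.8608, v = y - alpha*grad = 0.2708
  prox(v) = soft_thresh(0.2708, 0.0848) = 0.1859
Iteration 3: beta = 0.5, y = 0.1859 + 0.5*(0.1859 - 0.0) = 0.2789
  grad(y) = -1.5381, v = y - alpha*grad = 0.3335
  prox(v) = soft_thresh(0.3335, 0.0848) = 0.2486
f(x_3) = 8*0.2486^2 - 6*0.2486 + 2.39*|0.2486| = -0.403


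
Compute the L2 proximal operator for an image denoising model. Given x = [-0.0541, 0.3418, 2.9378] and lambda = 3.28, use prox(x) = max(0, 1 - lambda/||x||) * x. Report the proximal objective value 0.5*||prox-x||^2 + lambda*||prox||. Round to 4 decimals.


Step 1: Compute ||x||.
||x|| = 2.9581
Step 2: Compute scaling factor.
scale = max(0, 1 - 3.28/2.9581) = 0.0
Step 3: prox(x) = [-0.0, 0.0, 0.0]
||prox(x)|| = 0.0
Step 4: Proximal objective.
0.5*||prox-x||^2 = 4.3752
lambda*||prox|| = 0.0
Total = 4.3752


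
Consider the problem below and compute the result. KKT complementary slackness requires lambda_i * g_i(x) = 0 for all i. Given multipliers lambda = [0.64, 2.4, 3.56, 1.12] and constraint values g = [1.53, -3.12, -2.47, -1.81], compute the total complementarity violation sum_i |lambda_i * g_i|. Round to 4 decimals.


KKT complementary slackness check:
lambda_1 * g_1 = 0.64 * 1.53 = 0.9792
lambda_2 * g_2 = 2.4 * -3.12 = -7.488
lambda_3 * g_3 = 3.56 * -2.47 = -8.7932
lambda_4 * g_4 = 1.12 * -1.81 = -2.0272
Total violation = 0.9792 + 7.488 + 8.7932 + 2.0272 = 19.2876


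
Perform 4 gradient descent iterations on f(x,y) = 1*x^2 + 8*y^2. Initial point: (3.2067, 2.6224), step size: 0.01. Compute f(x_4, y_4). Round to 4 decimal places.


Gradient descent on f(x,y) = 1*x^2 + 8*y^2.
Starting point: (3.2067, 2.6224), alpha = 0.01
Step 1: grad_x = 2*1*3.2067 = 6.4134, grad_y = 2*8*2.6224 = 41.9584
  x_1 = 3.2067 - 0.01*6.4134 = 3.1426
  y_1 = 2.6224 - 0.01*41.9584 = 2.2028
Step 2: grad_x = 2*1*3.1426 = 6.2851, grad_y = 2*8*2.2028 = 35.2451
  x_2 = 3.1426 - 0.01*6.2851 = 3.0797
  y_2 = 2.2028 - 0.01*35.2451 = 1.8504
Step 3: grad_x = 2*1*3.0797 = 6.1594, grad_y = 2*8*1.8504 = 29.6058
  x_3 = 3.0797 - 0.01*6.1594 = 3.0181
  y_3 = 1.8504 - 0.01*29.6058 = 1.5543
Step 4: grad_x = 2*1*3.0181 = 6.0362, grad_y = 2*8*1.5543 = 24.8689
  x_4 = 3.0181 - 0.01*6.0362 = 2.9578
  y_4 = 1.5543 - 0.01*24.8689 = 1.3056
f(2.9578, 1.3056) = 1*2.9578^2 + 8*1.3056^2 = 22.3854


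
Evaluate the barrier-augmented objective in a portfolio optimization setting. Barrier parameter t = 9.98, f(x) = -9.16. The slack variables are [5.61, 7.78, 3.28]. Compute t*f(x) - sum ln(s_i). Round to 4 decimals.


Step 1: Compute log-barrier.
ln values: [1.7246, 2.0516, 1.1878]
phi = -(1.7246 + 2.0516 + 1.1878) = -4.964
Step 2: Compute augmented objective.
t*f(x) = 9.98*-9.16 = -91.4168
Total = -91.4168 - 4.964 = -96.3808


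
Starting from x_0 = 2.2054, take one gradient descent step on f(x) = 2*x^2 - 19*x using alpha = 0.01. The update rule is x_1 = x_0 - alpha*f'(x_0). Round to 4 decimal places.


We compute the gradient at x_0 and apply the update.
f'(x) = 4*x - 19
f'(2.2054) = 4*2.2054 - 19 = -10.1784
x_1 = 2.2054 - 0.01*-10.1784 = 2.3072


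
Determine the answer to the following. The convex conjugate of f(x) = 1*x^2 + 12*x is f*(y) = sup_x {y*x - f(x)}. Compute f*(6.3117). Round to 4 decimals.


f*(y) = sup_x {y*x - a*x^2 - b*x} = sup_x {(y-b)*x - a*x^2}
FOC: (y - b) - 2a*x = 0 => x* = (y - b)/(2a)
x* = (6.3117 - 12)/(2*1) = -2.8442
f*(6.3117) = (y-b)^2/(4a) = (6.3117 - 12)^2/(4*1)
= 32.3568/4 = 8.0892


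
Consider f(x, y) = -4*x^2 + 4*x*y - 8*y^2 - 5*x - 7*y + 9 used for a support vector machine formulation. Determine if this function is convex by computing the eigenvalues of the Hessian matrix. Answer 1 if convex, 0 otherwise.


The Hessian of f(x,y) = -4*x^2 + 4*x*y - 8*y^2 - 5*x - 7*y + 9 is:
H = [[-8, 4], [4, -16]]
Trace = -8 - 16 = -24
Determinant = -8*-16 - (4)^2 = 112
Discriminant = (-24)^2 - 4*112 = 128.0
Eigenvalues: lambda_1 = -17.6569, lambda_2 = -6.3431
The function is not convex.

0


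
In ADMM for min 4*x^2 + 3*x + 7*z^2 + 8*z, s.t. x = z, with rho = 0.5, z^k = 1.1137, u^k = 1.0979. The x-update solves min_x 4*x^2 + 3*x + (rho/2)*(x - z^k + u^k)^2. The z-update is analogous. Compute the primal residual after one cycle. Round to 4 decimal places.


ADMM iteration with rho = 0.5, z^k = 1.1137, u^k = 1.0979
Step 1: x-update.
Minimize 4*x^2 + 3*x + (0.5/2)*(x - 1.1137 + 1.0979)^2
FOC: (2*4 + 0.5)*x = -3 + 0.5*(1.1137 - 1.0979)
x^{k+1} = -0.352
Step 2: z-update.
Minimize 7*z^2 + 8*z + (0.5/2)*(-0.352 - z + 1.0979)^2
FOC: (2*7 + 0.5)*z = -8 + 0.5*(-0.352 + 1.0979)
z^{k+1} = -0.526
Step 3: u-update.
u^{k+1} = 1.0979 - 0.352 + 0.526 = 1.2719
Step 4: Primal residual = |-0.352 + 0.526| = 0.174


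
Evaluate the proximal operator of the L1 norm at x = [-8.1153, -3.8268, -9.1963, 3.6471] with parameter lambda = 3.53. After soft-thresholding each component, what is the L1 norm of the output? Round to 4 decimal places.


Soft-thresholding with lambda = 3.53:
prox(-8.1153) = sign(-8.1153)*max(|-8.1153| - 3.53, 0) = -4.5853
prox(-3.8268) = sign(-3.8268)*max(|-3.8268| - 3.53, 0) = -0.2968
prox(-9.1963) = sign(-9.1963)*max(|-9.1963| - 3.53, 0) = -5.6663
prox(3.6471) = sign(3.6471)*max(|3.6471| - 3.53, 0) = 0.1171
prox(x) = [-4.5853, -0.2968, -5.6663, 0.1171]
||prox(x)||_1 = 4.5853 + 0.2968 + 5.6663 + 0.1171 = 10.6655


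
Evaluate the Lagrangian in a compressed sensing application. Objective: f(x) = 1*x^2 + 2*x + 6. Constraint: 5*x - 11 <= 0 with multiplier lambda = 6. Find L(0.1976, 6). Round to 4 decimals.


Step 1: Evaluate f(x).
f(0.1976) = 1*0.1976^2 + 2*0.1976 + 6 = 6.4342
Step 2: Evaluate g(x).
g(0.1976) = 5*0.1976 - 11 = -10.012
Step 3: Compute Lagrangian.
L = 6.4342 + 6*-10.012 = -53.6378


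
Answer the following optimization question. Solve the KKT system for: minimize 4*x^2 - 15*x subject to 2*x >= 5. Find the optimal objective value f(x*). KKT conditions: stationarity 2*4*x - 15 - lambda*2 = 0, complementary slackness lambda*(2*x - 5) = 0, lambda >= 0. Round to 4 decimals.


Step 1: Try lambda = 0 (constraint inactive).
x_unc = 15/(2*4) = 1.875
Check: 2*1.875 = 3.75 < 5 -- violated!
Step 2: Constraint must be active: 2*x = 5
x* = 5/2 = 2.5
lambda = (2*4*2.5 - 15)/2 = 2.5
Step 3: Compute optimal value.
f(x*) = 4*2.5^2 - 15*2.5 = -12.5


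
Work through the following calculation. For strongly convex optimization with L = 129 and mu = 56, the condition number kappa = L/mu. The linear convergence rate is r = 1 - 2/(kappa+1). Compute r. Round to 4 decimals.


Step 1: Compute the condition number.
kappa = L/mu = 129/56 = 2.3036
Step 2: Compute the convergence rate.
r = 1 - 2/(kappa + 1) = 1 - 2*mu/(L + mu) = (L - mu)/(L + mu) = 73/185 = 0.3946


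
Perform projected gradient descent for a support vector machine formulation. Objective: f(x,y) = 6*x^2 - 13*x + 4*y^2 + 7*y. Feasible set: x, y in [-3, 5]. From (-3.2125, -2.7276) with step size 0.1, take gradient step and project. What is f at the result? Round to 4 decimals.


Step 1: Compute gradient at (-3.2125, -2.7276).
grad_x = 2*6*-3.2125 - 13 = -51.55
grad_y = 2*4*-2.7276 + 7 = -14.8208
Step 2: Gradient step.
x_raw = -3.2125 - 0.1*-51.55 = 1.9425
y_raw = -2.7276 - 0.1*-14.8208 = -1.2455
Step 3: Project onto [-3, 5].
x_proj = clip(1.9425) = 1.9425
y_proj = clip(-1.2455) = -1.2455
Step 4: Evaluate f.
f(1.9425, -1.2455) = -5.126


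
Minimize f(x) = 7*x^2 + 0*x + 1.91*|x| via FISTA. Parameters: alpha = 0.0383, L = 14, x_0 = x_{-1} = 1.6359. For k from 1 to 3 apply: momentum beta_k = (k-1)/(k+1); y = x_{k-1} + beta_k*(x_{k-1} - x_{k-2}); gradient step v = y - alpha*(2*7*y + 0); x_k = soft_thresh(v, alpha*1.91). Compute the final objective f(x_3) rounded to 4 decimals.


FISTA on f(x) = 7*x^2 + 0*x + 1.91*|x|
L = 14, alpha = 0.0383
Iteration 1: beta = 0.0, y = 1.6359 + 0.0*(1.6359 - 1.6359) = 1.6359
  grad(y) = 22.9026, v = y - alpha*grad = 0.7587
  prox(v) = soft_thresh(0.7587, 0.0732) = 0.6856
Iteration 2: beta = 0.3333, y = 0.6856 + 0.3333*(0.6856 - 1.6359) = 0.3688
  grad(y) = 5.1632, v = y - alpha*grad = 0.1711
  prox(v) = soft_thresh(0.1711, 0.0732) = 0.0979
Iteration 3: beta = 0.5, y = 0.0979 + 0.5*(0.0979 - 0.6856) = -0.1959
  grad(y) = -2.7432, v = y - alpha*grad = -0.0909
  prox(v) = soft_thresh(-0.0909, 0.0732) = -0.0177
f(x_3) = 7*(-0.0177)^2 + 0*(-0.0177) + 1.91*|-0.0177| = 0.0361


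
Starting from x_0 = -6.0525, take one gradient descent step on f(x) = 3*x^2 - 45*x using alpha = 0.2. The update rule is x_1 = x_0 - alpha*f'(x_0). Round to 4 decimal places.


We compute the gradient at x_0 and apply the update.
f'(x) = 6*x - 45
f'(-6.0525) = 6*-6.0525 - 45 = -81.315
x_1 = -6.0525 - 0.2*-81.315 = 10.2105


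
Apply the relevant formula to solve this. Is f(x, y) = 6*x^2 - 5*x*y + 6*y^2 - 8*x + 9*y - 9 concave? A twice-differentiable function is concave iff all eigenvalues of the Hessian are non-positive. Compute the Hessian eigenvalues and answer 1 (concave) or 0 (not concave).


The Hessian of f(x,y) = 6*x^2 - 5*x*y + 6*y^2 - 8*x + 9*y - 9 is:
H = [[12, -5], [-5, 12]]
Trace = 12 + 12 = 24
Determinant = 12*12 - (-5)^2 = 119
Discriminant = (24)^2 - 4*119 = 100.0
Eigenvalues: lambda_1 = 7.0, lambda_2 = 17.0
The function is not concave.

0


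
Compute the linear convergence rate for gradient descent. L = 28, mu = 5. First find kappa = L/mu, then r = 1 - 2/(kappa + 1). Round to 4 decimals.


Step 1: Compute the condition number.
kappa = L/mu = 28/5 = 5.6
Step 2: Compute the convergence rate.
r = 1 - 2/(kappa + 1) = 1 - 2*mu/(L + mu) = (L - mu)/(L + mu) = 23/33 = 0.697


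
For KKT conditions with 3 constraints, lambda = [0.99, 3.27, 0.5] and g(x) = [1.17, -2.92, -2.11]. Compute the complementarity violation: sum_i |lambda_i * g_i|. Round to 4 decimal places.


KKT complementary slackness check:
lambda_1 * g_1 = 0.99 * 1.17 = 1.1583
lambda_2 * g_2 = 3.27 * -2.92 = -9.5484
lambda_3 * g_3 = 0.5 * -2.11 = -1.055
Total violation = 1.1583 + 9.5484 + 1.055 = 11.7617


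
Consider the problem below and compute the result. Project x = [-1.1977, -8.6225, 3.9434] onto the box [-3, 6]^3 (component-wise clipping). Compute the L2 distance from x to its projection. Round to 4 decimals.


Project each component onto [-3, 6].
clip(-1.1977) = -1.1977, clip(-8.6225) = -3.0, clip(3.9434) = 3.9434
Projection = [-1.1977, -3.0, 3.9434]
Squared diffs: [0.0, 31.6125, 0.0]
Distance = sqrt(31.6125) = 5.6225


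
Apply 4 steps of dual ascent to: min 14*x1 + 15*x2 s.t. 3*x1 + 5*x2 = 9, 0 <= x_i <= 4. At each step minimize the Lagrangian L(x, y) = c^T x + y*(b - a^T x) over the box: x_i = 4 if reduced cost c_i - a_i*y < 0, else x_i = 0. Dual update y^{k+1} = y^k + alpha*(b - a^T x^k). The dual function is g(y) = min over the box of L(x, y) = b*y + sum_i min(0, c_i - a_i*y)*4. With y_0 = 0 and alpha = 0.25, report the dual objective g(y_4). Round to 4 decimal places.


Dual ascent for LP: min 14*x1 + 15*x2, 3*x1 + 5*x2 = 9, 0 <= x_i <= 4
Step 1: y^k = 0.0, reduced costs: (14.0, 15.0)
  x^k = (0.0, 0.0), subgradient = b - a^T x = 9.0
  y^{k+1} = 0.0 + 0.25*9.0 = 2.25
Step 2: y^k = 2.25, reduced costs: (7.25, 3.75)
  x^k = (0.0, 0.0), subgradient = b - a^T x = 9.0
  y^{k+1} = 2.25 + 0.25*9.0 = 4.5
Step 3: y^k = 4.5, reduced costs: (0.5, -7.5)
  x^k = (0.0, 4.0), subgradient = b - a^T x = -11.0
  y^{k+1} = 4.5 + 0.25*-11.0 = 1.75
Step 4: y^k = 1.75, reduced costs: (8.75, 6.25)
  x^k = (0.0, 0.0), subgradient = b - a^T x = 9.0
  y^{k+1} = 1.75 + 0.25*9.0 = 4.0
Dual objective at y_4 = 4.0: reduced costs (2.0, -5.0), box minimizer x = (0.0, 4.0)
g(y_4) = b*y + (c1 - a1*y)*x1 + (c2 - a2*y)*x2 = 9*4.0 + 2.0*0.0 + (-5.0)*4.0 = 36.0 + 0.0 - 20.0 = 16.0


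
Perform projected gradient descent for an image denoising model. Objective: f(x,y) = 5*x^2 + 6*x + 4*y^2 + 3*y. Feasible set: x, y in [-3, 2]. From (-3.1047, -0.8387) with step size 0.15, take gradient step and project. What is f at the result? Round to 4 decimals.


Step 1: Compute gradient at (-3.1047, -0.8387).
grad_x = 2*5*-3.1047 + 6 = -25.047
grad_y = 2*4*-0.8387 + 3 = -3.7096
Step 2: Gradient step.
x_raw = -3.1047 - 0.15*-25.047 = 0.6524
y_raw = -0.8387 - 0.15*-3.7096 = -0.2823
Step 3: Project onto [-3, 2].
x_proj = clip(0.6524) = 0.6524
y_proj = clip(-0.2823) = -0.2823
Step 4: Evaluate f.
f(0.6524, -0.2823) = 5.5138


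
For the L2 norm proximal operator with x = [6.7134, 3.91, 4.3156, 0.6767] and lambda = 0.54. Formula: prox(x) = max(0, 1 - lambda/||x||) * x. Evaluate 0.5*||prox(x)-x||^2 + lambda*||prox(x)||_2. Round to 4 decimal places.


Step 1: Compute ||x||.
||x|| = 8.9129
Step 2: Compute scaling factor.
scale = max(0, 1 - 0.54/8.9129) = 0.9394
Step 3: prox(x) = [6.3067, 3.6731, 4.0541, 0.6357]
||prox(x)|| = 8.3729
Step 4: Proximal objective.
0.5*||prox-x||^2 = 0.1458
lambda*||prox|| = 4.5214
Total = 4.6672


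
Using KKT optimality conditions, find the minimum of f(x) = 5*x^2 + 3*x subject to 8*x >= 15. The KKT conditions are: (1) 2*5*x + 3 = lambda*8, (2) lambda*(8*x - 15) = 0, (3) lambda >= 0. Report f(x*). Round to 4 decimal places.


Step 1: Try lambda = 0 (constraint inactive).
x_unc = -3/(2*5) = -0.3
Check: 8*-0.3 = -2.4 < 15 -- violated!
Step 2: Constraint must be active: 8*x = 15
x* = 15/8 = 1.875
lambda = (2*5*1.875 + 3)/8 = 2.7188
Step 3: Compute optimal value.
f(x*) = 5*1.875^2 + 3*1.875 = 23.2031


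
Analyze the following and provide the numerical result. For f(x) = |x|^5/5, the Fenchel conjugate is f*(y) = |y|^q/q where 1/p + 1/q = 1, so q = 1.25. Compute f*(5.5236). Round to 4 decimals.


The conjugate exponent q satisfies 1/p + 1/q = 1.
p = 5, so q = 5/(5 - 1) = 1.25
|y|^q = 5.5236^1.25 = 8.4679
f*(5.5236) = 8.4679 / 1.25 = 6.7744


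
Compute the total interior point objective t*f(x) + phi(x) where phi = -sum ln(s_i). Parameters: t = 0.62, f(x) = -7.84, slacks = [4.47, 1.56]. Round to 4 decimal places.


Step 1: Compute log-barrier.
ln values: [1.4974, 0.4447]
phi = -(1.4974 + 0.4447) = -1.9421
Step 2: Compute augmented objective.
t*f(x) = 0.62*-7.84 = -4.8608
Total = -4.8608 - 1.9421 = -6.8029


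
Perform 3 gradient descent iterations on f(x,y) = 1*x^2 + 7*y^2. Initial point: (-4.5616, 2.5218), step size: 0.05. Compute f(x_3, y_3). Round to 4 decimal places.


Gradient descent on f(x,y) = 1*x^2 + 7*y^2.
Starting point: (-4.5616, 2.5218), alpha = 0.05
Step 1: grad_x = 2*1*-4.5616 = -9.1232, grad_y = 2*7*2.5218 = 35.3052
  x_1 = -4.5616 - 0.05*-9.1232 = -4.1054
  y_1 = 2.5218 - 0.05*35.3052 = 0.7565
Step 2: grad_x = 2*1*-4.1054 = -8.2109, grad_y = 2*7*0.7565 = 10.5916
  x_2 = -4.1054 - 0.05*-8.2109 = -3.6949
  y_2 = 0.7565 - 0.05*10.5916 = 0.227
Step 3: grad_x = 2*1*-3.6949 = -7.3898, grad_y = 2*7*0.227 = 3.1775
  x_3 = -3.6949 - 0.05*-7.3898 = -3.3254
  y_3 = 0.227 - 0.05*3.1775 = 0.0681
f(-3.3254, 0.0681) = 1*(-3.3254)^2 + 7*0.0681^2 = 11.0908


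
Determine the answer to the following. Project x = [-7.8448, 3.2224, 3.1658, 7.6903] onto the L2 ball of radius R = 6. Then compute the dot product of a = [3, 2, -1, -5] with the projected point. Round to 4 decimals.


Step 1: Compute ||x|| (intermediates to 6 decimals).
||x|| = sqrt((-7.8448)^2 + 3.2224^2 + 3.1658^2 + 7.6903^2) = 11.878037
Step 2: Project.
Since ||x|| > R, scale = R/||x|| = 6/11.878037 = 0.505134, proj(x) = scale * x
proj(x) = [-3.962675, 1.627744, 1.599153, 3.884632]
Step 3: Dot product.
a^T * proj(x) = 3*(-3.962675) + 2*1.627744 - 1*1.599153 - 5*3.884632 = -29.6549
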